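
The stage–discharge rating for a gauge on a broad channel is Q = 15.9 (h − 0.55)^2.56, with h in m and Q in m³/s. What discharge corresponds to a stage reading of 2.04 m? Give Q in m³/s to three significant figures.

Q = 15.9 × (2.04 − 0.55)^2.56 = 15.9 × 1.49^2.56 = 44.13 m³/s

44.1 m³/s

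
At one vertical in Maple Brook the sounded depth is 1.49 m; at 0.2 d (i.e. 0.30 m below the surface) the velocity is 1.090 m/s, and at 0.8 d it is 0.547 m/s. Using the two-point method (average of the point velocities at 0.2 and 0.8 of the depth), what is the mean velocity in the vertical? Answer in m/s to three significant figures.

v̄ = (1.090 + 0.547) / 2 = 0.8185 m/s

0.819 m/s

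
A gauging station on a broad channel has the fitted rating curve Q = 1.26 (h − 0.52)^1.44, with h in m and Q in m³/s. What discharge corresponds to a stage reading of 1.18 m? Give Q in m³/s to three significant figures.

0.693 m³/s

Q = 1.26 × (1.18 − 0.52)^1.44 = 1.26 × 0.66^1.44 = 0.6926 m³/s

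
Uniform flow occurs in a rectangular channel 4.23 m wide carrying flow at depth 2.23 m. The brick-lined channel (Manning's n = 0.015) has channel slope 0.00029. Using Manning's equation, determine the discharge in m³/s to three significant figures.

A = b·y = 4.23 × 2.23 = 9.433 m²
P = b + 2y = 4.23 + 2×2.23 = 8.690 m
R = A/P = 9.433/8.690 = 1.085 m
Q = (1/n)·A·R^(2/3)·S^(1/2) = (1/0.015) × 9.433 × 1.085^(2/3) × 0.00029^(1/2) = 11.31 m³/s

11.3 m³/s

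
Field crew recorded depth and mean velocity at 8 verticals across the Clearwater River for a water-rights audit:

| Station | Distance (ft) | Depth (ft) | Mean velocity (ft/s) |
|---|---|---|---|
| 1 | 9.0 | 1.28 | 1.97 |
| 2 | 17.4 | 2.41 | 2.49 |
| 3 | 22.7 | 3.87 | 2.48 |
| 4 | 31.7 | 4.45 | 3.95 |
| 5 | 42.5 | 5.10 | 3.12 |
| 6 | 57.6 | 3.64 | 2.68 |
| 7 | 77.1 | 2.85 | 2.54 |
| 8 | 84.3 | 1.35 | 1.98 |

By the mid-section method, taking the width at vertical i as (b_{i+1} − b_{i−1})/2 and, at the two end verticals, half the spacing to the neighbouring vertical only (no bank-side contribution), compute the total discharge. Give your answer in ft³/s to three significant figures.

775 ft³/s

w_1 = (17.4 − 9.0)/2 = 4.2 ft; q_1 = 1.97 × 1.28 × 4.2 = 10.59 ft³/s
w_2 = (22.7 − 9.0)/2 = 6.85 ft; q_2 = 2.49 × 2.41 × 6.85 = 41.11 ft³/s
w_3 = (31.7 − 17.4)/2 = 7.15 ft; q_3 = 2.48 × 3.87 × 7.15 = 68.62 ft³/s
w_4 = (42.5 − 22.7)/2 = 9.9 ft; q_4 = 3.95 × 4.45 × 9.9 = 174.0 ft³/s
w_5 = (57.6 − 31.7)/2 = 12.95 ft; q_5 = 3.12 × 5.10 × 12.95 = 206.1 ft³/s
w_6 = (77.1 − 42.5)/2 = 17.3 ft; q_6 = 2.68 × 3.64 × 17.3 = 168.8 ft³/s
w_7 = (84.3 − 57.6)/2 = 13.35 ft; q_7 = 2.54 × 2.85 × 13.35 = 96.64 ft³/s
w_8 = (84.3 − 77.1)/2 = 3.6 ft; q_8 = 1.98 × 1.35 × 3.6 = 9.623 ft³/s
Q = Σ qᵢ = 775.4 ft³/s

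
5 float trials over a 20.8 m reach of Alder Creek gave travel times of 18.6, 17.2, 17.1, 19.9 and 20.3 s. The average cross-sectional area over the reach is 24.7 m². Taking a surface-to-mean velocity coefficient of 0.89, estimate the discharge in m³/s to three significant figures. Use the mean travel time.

t̄ = (18.6 + 17.2 + 17.1 + 19.9 + 20.3) / 5 = 18.62 s
v_surface = L / t̄ = 20.8 / 18.62 = 1.117 m/s
v_mean = 0.89 × 1.117 = 0.9942 m/s
Q = A × v_mean = 24.7 × 0.9942 = 24.56 m³/s

24.6 m³/s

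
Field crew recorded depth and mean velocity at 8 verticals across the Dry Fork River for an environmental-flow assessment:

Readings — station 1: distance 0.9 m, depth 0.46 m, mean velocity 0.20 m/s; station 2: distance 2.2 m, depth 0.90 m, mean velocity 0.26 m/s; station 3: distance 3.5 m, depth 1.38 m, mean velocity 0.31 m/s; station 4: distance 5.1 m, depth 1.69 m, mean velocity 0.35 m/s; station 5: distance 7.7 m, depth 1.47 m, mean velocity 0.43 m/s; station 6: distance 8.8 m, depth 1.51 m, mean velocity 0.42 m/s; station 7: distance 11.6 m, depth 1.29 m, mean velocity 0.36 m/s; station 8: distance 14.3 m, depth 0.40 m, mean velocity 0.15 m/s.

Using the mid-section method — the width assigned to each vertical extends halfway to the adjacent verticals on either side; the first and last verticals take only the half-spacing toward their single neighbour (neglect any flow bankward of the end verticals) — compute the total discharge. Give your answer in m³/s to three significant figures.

w_1 = (2.2 − 0.9)/2 = 0.65 m; q_1 = 0.20 × 0.46 × 0.65 = 0.05980 m³/s
w_2 = (3.5 − 0.9)/2 = 1.3 m; q_2 = 0.26 × 0.90 × 1.3 = 0.3042 m³/s
w_3 = (5.1 − 2.2)/2 = 1.45 m; q_3 = 0.31 × 1.38 × 1.45 = 0.6203 m³/s
w_4 = (7.7 − 3.5)/2 = 2.1 m; q_4 = 0.35 × 1.69 × 2.1 = 1.242 m³/s
w_5 = (8.8 − 5.1)/2 = 1.85 m; q_5 = 0.43 × 1.47 × 1.85 = 1.169 m³/s
w_6 = (11.6 − 7.7)/2 = 1.95 m; q_6 = 0.42 × 1.51 × 1.95 = 1.237 m³/s
w_7 = (14.3 − 8.8)/2 = 2.75 m; q_7 = 0.36 × 1.29 × 2.75 = 1.277 m³/s
w_8 = (14.3 − 11.6)/2 = 1.35 m; q_8 = 0.15 × 0.40 × 1.35 = 0.08100 m³/s
Q = Σ qᵢ = 5.991 m³/s

5.99 m³/s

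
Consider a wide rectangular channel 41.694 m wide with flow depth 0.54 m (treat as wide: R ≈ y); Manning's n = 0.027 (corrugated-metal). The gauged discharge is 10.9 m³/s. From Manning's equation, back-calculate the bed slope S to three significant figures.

0.000389

A = b·y = 41.694 × 0.54 = 22.51 m²
Wide channel: R ≈ y = 0.54 m
S = (Q·n / (1·A·R^(2/3)))² = (10.9×0.027 / (1×22.51×0.6631))² = 0.0003886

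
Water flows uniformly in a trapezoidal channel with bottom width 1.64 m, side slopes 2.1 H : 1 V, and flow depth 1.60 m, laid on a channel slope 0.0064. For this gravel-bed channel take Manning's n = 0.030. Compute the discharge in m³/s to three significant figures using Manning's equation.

19.6 m³/s

A = (b + z·y)·y = (1.64 + 2.1×1.60)×1.60 = 8.000 m²
P = b + 2y√(1+z²) = 1.64 + 2×1.60×√(1+2.1²) = 9.083 m
R = A/P = 8.000/9.083 = 0.8808 m
Q = (1/n)·A·R^(2/3)·S^(1/2) = (1/0.030) × 8.000 × 0.8808^(2/3) × 0.0064^(1/2) = 19.60 m³/s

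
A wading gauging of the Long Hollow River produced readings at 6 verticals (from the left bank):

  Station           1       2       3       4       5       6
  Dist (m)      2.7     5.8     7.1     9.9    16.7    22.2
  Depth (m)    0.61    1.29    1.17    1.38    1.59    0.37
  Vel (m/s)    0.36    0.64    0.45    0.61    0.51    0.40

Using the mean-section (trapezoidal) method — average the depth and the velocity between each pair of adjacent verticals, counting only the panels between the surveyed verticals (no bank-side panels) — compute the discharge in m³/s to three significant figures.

12.3 m³/s

Panel 1-2: Δb = 3.1 m, d̄ = (0.61+1.29)/2 = 0.95, v̄ = (0.36+0.64)/2 = 0.5 → q = 3.1×0.95×0.5 = 1.473 m³/s
Panel 2-3: Δb = 1.3 m, d̄ = (1.29+1.17)/2 = 1.23, v̄ = (0.64+0.45)/2 = 0.545 → q = 1.3×1.23×0.545 = 0.8715 m³/s
Panel 3-4: Δb = 2.8 m, d̄ = (1.17+1.38)/2 = 1.275, v̄ = (0.45+0.61)/2 = 0.53 → q = 2.8×1.275×0.53 = 1.892 m³/s
Panel 4-5: Δb = 6.8 m, d̄ = (1.38+1.59)/2 = 1.485, v̄ = (0.61+0.51)/2 = 0.56 → q = 6.8×1.485×0.56 = 5.655 m³/s
Panel 5-6: Δb = 5.5 m, d̄ = (1.59+0.37)/2 = 0.98, v̄ = (0.51+0.40)/2 = 0.455 → q = 5.5×0.98×0.455 = 2.452 m³/s
Q = Σ q = 12.34 m³/s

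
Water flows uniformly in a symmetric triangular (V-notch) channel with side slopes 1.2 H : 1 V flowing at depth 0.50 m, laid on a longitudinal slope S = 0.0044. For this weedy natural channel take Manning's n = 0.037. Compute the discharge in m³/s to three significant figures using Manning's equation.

A = z·y² = 1.2×0.50² = 0.3000 m²
P = 2y√(1+z²) = 2×0.50×√(1+1.2²) = 1.562 m
R = A/P = 0.3000/1.562 = 0.1921 m
Q = (1/n)·A·R^(2/3)·S^(1/2) = (1/0.037) × 0.3000 × 0.1921^(2/3) × 0.0044^(1/2) = 0.1790 m³/s

0.179 m³/s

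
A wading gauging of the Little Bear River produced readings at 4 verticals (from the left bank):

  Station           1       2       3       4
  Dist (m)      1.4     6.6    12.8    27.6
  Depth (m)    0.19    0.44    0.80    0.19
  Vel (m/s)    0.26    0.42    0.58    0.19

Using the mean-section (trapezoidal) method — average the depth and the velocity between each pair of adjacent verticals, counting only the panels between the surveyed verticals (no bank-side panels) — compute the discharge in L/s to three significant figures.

5300 L/s

Panel 1-2: Δb = 5.2 m, d̄ = (0.19+0.44)/2 = 0.315, v̄ = (0.26+0.42)/2 = 0.34 → q = 5.2×0.315×0.34 = 0.5569 m³/s
Panel 2-3: Δb = 6.2 m, d̄ = (0.44+0.80)/2 = 0.62, v̄ = (0.42+0.58)/2 = 0.5 → q = 6.2×0.62×0.5 = 1.922 m³/s
Panel 3-4: Δb = 14.8 m, d̄ = (0.80+0.19)/2 = 0.495, v̄ = (0.58+0.19)/2 = 0.385 → q = 14.8×0.495×0.385 = 2.821 m³/s
Q = Σ q = 5.299 m³/s
= 5.299 × 1000 = 5299 L/s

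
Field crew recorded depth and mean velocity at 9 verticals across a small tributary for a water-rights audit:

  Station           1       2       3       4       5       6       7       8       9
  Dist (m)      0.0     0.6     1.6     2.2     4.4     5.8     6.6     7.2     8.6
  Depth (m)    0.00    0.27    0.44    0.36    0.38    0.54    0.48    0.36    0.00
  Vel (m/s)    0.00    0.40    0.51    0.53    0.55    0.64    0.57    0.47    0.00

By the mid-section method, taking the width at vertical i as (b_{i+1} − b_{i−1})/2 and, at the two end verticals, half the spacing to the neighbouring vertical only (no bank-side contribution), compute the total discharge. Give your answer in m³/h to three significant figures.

5940 m³/h

w_2 = (1.6 − 0.0)/2 = 0.8 m; q_2 = 0.40 × 0.27 × 0.8 = 0.08640 m³/s
w_3 = (2.2 − 0.6)/2 = 0.8 m; q_3 = 0.51 × 0.44 × 0.8 = 0.1795 m³/s
w_4 = (4.4 − 1.6)/2 = 1.4 m; q_4 = 0.53 × 0.36 × 1.4 = 0.2671 m³/s
w_5 = (5.8 − 2.2)/2 = 1.8 m; q_5 = 0.55 × 0.38 × 1.8 = 0.3762 m³/s
w_6 = (6.6 − 4.4)/2 = 1.1 m; q_6 = 0.64 × 0.54 × 1.1 = 0.3802 m³/s
w_7 = (7.2 − 5.8)/2 = 0.7 m; q_7 = 0.57 × 0.48 × 0.7 = 0.1915 m³/s
w_8 = (8.6 − 6.6)/2 = 1 m; q_8 = 0.47 × 0.36 × 1 = 0.1692 m³/s
Stations 1, 9 contribute zero (depth or velocity is 0).
Q = Σ qᵢ = 1.650 m³/s
= 1.650 × 3600 = 5940 m³/h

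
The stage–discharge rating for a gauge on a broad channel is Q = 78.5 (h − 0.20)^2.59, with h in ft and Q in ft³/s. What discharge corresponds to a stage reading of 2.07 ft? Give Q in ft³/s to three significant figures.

397 ft³/s

Q = 78.5 × (2.07 − 0.20)^2.59 = 78.5 × 1.87^2.59 = 397.1 ft³/s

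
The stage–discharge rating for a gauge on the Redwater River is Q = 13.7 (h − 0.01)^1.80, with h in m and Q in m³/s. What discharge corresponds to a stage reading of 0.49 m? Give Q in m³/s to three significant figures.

3.66 m³/s

Q = 13.7 × (0.49 − 0.01)^1.80 = 13.7 × 0.48^1.80 = 3.656 m³/s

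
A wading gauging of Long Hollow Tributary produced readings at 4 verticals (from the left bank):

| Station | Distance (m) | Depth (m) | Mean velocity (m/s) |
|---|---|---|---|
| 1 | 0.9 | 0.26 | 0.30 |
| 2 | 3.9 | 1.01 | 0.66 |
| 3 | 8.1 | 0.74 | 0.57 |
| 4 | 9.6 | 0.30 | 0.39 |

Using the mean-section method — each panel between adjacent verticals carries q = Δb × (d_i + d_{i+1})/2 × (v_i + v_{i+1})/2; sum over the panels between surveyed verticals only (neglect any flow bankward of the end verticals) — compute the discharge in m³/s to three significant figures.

3.55 m³/s

Panel 1-2: Δb = 3 m, d̄ = (0.26+1.01)/2 = 0.635, v̄ = (0.30+0.66)/2 = 0.48 → q = 3×0.635×0.48 = 0.9144 m³/s
Panel 2-3: Δb = 4.2 m, d̄ = (1.01+0.74)/2 = 0.875, v̄ = (0.66+0.57)/2 = 0.615 → q = 4.2×0.875×0.615 = 2.260 m³/s
Panel 3-4: Δb = 1.5 m, d̄ = (0.74+0.30)/2 = 0.52, v̄ = (0.57+0.39)/2 = 0.48 → q = 1.5×0.52×0.48 = 0.3744 m³/s
Q = Σ q = 3.549 m³/s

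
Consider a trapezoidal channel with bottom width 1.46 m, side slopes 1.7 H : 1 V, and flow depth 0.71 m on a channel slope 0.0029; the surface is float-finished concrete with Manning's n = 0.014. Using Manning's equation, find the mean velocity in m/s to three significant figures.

A = (b + z·y)·y = (1.46 + 1.7×0.71)×0.71 = 1.894 m²
P = b + 2y√(1+z²) = 1.46 + 2×0.71×√(1+1.7²) = 4.261 m
R = A/P = 1.894/4.261 = 0.4444 m
Q = (1/n)·A·R^(2/3)·S^(1/2) = (1/0.014) × 1.894 × 0.4444^(2/3) × 0.0029^(1/2) = 4.242 m³/s
V = Q/A = 4.242/1.894 = 2.240 m/s

2.24 m/s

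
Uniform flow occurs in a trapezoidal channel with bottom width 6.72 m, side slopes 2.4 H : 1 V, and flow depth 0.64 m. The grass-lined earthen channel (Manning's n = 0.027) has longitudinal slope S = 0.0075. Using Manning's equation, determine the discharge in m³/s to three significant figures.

A = (b + z·y)·y = (6.72 + 2.4×0.64)×0.64 = 5.284 m²
P = b + 2y√(1+z²) = 6.72 + 2×0.64×√(1+2.4²) = 10.05 m
R = A/P = 5.284/10.05 = 0.5259 m
Q = (1/n)·A·R^(2/3)·S^(1/2) = (1/0.027) × 5.284 × 0.5259^(2/3) × 0.0075^(1/2) = 11.04 m³/s

11.0 m³/s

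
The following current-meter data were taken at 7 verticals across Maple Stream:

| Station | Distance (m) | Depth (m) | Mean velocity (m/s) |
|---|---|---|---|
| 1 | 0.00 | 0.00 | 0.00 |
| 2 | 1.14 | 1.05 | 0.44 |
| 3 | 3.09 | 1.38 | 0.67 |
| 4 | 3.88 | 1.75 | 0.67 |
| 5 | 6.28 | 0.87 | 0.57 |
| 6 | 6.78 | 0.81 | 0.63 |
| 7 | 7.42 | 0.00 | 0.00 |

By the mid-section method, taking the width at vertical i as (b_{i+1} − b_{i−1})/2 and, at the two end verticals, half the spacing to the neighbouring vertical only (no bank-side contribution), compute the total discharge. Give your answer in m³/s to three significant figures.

4.86 m³/s

w_2 = (3.09 − 0.00)/2 = 1.545 m; q_2 = 0.44 × 1.05 × 1.545 = 0.7138 m³/s
w_3 = (3.88 − 1.14)/2 = 1.37 m; q_3 = 0.67 × 1.38 × 1.37 = 1.267 m³/s
w_4 = (6.28 − 3.09)/2 = 1.595 m; q_4 = 0.67 × 1.75 × 1.595 = 1.870 m³/s
w_5 = (6.78 − 3.88)/2 = 1.45 m; q_5 = 0.57 × 0.87 × 1.45 = 0.7191 m³/s
w_6 = (7.42 − 6.28)/2 = 0.57 m; q_6 = 0.63 × 0.81 × 0.57 = 0.2909 m³/s
Stations 1, 7 contribute zero (depth or velocity is 0).
Q = Σ qᵢ = 4.861 m³/s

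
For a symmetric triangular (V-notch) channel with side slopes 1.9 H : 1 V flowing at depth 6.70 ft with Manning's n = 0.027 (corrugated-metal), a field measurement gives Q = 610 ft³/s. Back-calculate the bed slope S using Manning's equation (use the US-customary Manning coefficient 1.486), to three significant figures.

A = z·y² = 1.9×6.70² = 85.29 ft²
P = 2y√(1+z²) = 2×6.70×√(1+1.9²) = 28.77 ft
R = A/P = 85.29/28.77 = 2.964 ft
S = (Q·n / (1.486·A·R^(2/3)))² = (610×0.027 / (1.486×85.29×2.064))² = 0.003965

0.00397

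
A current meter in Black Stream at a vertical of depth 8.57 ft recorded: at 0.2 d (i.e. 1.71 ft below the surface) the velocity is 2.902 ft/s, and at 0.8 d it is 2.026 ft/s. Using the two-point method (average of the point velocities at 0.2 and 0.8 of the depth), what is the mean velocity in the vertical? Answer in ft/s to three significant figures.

2.46 ft/s

v̄ = (2.902 + 2.026) / 2 = 2.464 ft/s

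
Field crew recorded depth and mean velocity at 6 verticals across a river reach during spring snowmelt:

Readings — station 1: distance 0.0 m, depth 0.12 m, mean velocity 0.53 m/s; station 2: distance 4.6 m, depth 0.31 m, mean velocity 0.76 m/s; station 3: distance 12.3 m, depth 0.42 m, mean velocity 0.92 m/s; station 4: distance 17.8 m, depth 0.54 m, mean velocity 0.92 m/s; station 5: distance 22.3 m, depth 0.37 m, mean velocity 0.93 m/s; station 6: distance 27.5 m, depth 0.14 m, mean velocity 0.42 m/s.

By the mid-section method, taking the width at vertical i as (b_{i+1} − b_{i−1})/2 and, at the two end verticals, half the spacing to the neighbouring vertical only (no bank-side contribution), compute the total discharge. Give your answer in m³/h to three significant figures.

30400 m³/h

w_1 = (4.6 − 0.0)/2 = 2.3 m; q_1 = 0.53 × 0.12 × 2.3 = 0.1463 m³/s
w_2 = (12.3 − 0.0)/2 = 6.15 m; q_2 = 0.76 × 0.31 × 6.15 = 1.449 m³/s
w_3 = (17.8 − 4.6)/2 = 6.6 m; q_3 = 0.92 × 0.42 × 6.6 = 2.550 m³/s
w_4 = (22.3 − 12.3)/2 = 5 m; q_4 = 0.92 × 0.54 × 5 = 2.484 m³/s
w_5 = (27.5 − 17.8)/2 = 4.85 m; q_5 = 0.93 × 0.37 × 4.85 = 1.669 m³/s
w_6 = (27.5 − 22.3)/2 = 2.6 m; q_6 = 0.42 × 0.14 × 2.6 = 0.1529 m³/s
Q = Σ qᵢ = 8.451 m³/s
= 8.451 × 3600 = 30420 m³/h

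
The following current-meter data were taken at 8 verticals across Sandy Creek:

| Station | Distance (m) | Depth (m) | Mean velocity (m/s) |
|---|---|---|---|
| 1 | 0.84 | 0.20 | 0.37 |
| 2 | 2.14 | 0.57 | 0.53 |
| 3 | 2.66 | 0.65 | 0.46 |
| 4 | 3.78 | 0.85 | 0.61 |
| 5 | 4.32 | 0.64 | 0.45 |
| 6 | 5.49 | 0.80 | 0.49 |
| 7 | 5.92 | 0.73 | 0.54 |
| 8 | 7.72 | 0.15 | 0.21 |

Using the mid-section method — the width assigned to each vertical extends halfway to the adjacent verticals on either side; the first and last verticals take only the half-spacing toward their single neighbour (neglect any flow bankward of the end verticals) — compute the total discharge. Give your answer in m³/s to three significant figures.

w_1 = (2.14 − 0.84)/2 = 0.65 m; q_1 = 0.37 × 0.20 × 0.65 = 0.04810 m³/s
w_2 = (2.66 − 0.84)/2 = 0.91 m; q_2 = 0.53 × 0.57 × 0.91 = 0.2749 m³/s
w_3 = (3.78 − 2.14)/2 = 0.82 m; q_3 = 0.46 × 0.65 × 0.82 = 0.2452 m³/s
w_4 = (4.32 − 2.66)/2 = 0.83 m; q_4 = 0.61 × 0.85 × 0.83 = 0.4304 m³/s
w_5 = (5.49 − 3.78)/2 = 0.855 m; q_5 = 0.45 × 0.64 × 0.855 = 0.2462 m³/s
w_6 = (5.92 − 4.32)/2 = 0.8 m; q_6 = 0.49 × 0.80 × 0.8 = 0.3136 m³/s
w_7 = (7.72 − 5.49)/2 = 1.115 m; q_7 = 0.54 × 0.73 × 1.115 = 0.4395 m³/s
w_8 = (7.72 − 5.92)/2 = 0.9 m; q_8 = 0.21 × 0.15 × 0.9 = 0.02835 m³/s
Q = Σ qᵢ = 2.026 m³/s

2.03 m³/s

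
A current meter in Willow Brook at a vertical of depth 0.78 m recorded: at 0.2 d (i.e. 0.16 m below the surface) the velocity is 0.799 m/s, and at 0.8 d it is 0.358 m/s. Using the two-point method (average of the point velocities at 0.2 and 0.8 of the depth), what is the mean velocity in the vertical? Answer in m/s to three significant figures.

v̄ = (0.799 + 0.358) / 2 = 0.5785 m/s

0.579 m/s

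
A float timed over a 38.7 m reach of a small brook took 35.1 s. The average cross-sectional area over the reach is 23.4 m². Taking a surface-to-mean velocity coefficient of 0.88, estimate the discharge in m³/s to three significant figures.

v_surface = L / t̄ = 38.7 / 35.1 = 1.103 m/s
v_mean = 0.88 × 1.103 = 0.9703 m/s
Q = A × v_mean = 23.4 × 0.9703 = 22.70 m³/s

22.7 m³/s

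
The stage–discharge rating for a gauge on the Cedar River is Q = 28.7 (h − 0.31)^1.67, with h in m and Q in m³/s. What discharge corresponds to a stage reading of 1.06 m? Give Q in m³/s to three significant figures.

17.8 m³/s

Q = 28.7 × (1.06 − 0.31)^1.67 = 28.7 × 0.75^1.67 = 17.75 m³/s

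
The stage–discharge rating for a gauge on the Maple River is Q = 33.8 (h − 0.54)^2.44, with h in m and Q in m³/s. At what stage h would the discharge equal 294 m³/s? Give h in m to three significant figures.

h − h₀ = (Q/C)^(1/b) = (294/33.8)^(1/2.44) = 2.427 m
h = 0.54 + 2.427 = 2.967 m

2.97 m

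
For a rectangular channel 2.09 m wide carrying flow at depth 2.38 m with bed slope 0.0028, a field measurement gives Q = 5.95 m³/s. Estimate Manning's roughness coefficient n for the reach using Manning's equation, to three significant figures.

0.0357

A = b·y = 2.09 × 2.38 = 4.974 m²
P = b + 2y = 2.09 + 2×2.38 = 6.850 m
R = A/P = 4.974/6.850 = 0.7262 m
n = (1/Q)·A·R^(2/3)·S^(1/2) = (1/5.95) × 4.974 × 0.8079 × 0.05292 = 0.03574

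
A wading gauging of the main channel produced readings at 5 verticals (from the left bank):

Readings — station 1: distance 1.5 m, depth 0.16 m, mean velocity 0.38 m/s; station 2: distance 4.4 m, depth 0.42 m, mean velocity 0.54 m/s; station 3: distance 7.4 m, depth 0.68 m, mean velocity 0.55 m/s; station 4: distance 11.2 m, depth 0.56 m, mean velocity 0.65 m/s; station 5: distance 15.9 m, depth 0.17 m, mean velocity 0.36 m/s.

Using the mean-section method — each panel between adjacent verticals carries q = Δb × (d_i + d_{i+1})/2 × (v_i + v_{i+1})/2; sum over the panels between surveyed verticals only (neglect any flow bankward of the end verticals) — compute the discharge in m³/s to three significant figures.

Panel 1-2: Δb = 2.9 m, d̄ = (0.16+0.42)/2 = 0.29, v̄ = (0.38+0.54)/2 = 0.46 → q = 2.9×0.29×0.46 = 0.3869 m³/s
Panel 2-3: Δb = 3 m, d̄ = (0.42+0.68)/2 = 0.55, v̄ = (0.54+0.55)/2 = 0.545 → q = 3×0.55×0.545 = 0.8993 m³/s
Panel 3-4: Δb = 3.8 m, d̄ = (0.68+0.56)/2 = 0.62, v̄ = (0.55+0.65)/2 = 0.6 → q = 3.8×0.62×0.6 = 1.414 m³/s
Panel 4-5: Δb = 4.7 m, d̄ = (0.56+0.17)/2 = 0.365, v̄ = (0.65+0.36)/2 = 0.505 → q = 4.7×0.365×0.505 = 0.8663 m³/s
Q = Σ q = 3.566 m³/s

3.57 m³/s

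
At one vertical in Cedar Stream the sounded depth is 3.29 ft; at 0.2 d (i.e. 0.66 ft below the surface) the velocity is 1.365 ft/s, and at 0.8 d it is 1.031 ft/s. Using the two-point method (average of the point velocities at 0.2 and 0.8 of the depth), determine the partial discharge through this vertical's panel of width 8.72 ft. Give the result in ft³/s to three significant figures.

34.4 ft³/s

v̄ = (1.365 + 1.031) / 2 = 1.198 ft/s
q = v̄ × d × w = 1.198 × 3.29 × 8.72 = 34.37 ft³/s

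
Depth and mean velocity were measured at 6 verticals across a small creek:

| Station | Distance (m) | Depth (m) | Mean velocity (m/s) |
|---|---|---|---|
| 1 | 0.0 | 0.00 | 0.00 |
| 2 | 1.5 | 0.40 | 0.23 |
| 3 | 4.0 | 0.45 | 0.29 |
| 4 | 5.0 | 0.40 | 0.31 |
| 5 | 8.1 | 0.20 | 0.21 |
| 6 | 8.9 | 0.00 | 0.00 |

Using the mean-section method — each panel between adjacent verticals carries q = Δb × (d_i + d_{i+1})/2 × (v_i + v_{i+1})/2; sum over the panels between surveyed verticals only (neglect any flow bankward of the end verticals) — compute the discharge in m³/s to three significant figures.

0.688 m³/s

Panel 1-2: Δb = 1.5 m, d̄ = (0.00+0.40)/2 = 0.2, v̄ = (0.00+0.23)/2 = 0.115 → q = 1.5×0.2×0.115 = 0.03450 m³/s
Panel 2-3: Δb = 2.5 m, d̄ = (0.40+0.45)/2 = 0.425, v̄ = (0.23+0.29)/2 = 0.26 → q = 2.5×0.425×0.26 = 0.2763 m³/s
Panel 3-4: Δb = 1 m, d̄ = (0.45+0.40)/2 = 0.425, v̄ = (0.29+0.31)/2 = 0.3 → q = 1×0.425×0.3 = 0.1275 m³/s
Panel 4-5: Δb = 3.1 m, d̄ = (0.40+0.20)/2 = 0.3, v̄ = (0.31+0.21)/2 = 0.26 → q = 3.1×0.3×0.26 = 0.2418 m³/s
Panel 5-6: Δb = 0.8 m, d̄ = (0.20+0.00)/2 = 0.1, v̄ = (0.21+0.00)/2 = 0.105 → q = 0.8×0.1×0.105 = 0.008400 m³/s
Q = Σ q = 0.6885 m³/s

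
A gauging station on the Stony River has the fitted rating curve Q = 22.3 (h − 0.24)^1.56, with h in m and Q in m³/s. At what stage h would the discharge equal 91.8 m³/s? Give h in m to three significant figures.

2.72 m

h − h₀ = (Q/C)^(1/b) = (91.8/22.3)^(1/1.56) = 2.477 m
h = 0.24 + 2.477 = 2.717 m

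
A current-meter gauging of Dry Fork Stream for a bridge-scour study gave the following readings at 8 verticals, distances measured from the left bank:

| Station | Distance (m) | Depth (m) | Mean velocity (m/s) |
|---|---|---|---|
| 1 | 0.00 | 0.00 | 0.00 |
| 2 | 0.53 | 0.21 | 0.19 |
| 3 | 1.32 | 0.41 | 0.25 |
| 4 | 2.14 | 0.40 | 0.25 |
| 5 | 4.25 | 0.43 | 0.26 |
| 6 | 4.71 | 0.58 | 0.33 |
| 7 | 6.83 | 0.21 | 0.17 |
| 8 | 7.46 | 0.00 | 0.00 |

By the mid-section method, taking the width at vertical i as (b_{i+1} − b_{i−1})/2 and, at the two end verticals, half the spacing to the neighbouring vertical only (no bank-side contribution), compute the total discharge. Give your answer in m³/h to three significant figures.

2500 m³/h

w_2 = (1.32 − 0.00)/2 = 0.66 m; q_2 = 0.19 × 0.21 × 0.66 = 0.02633 m³/s
w_3 = (2.14 − 0.53)/2 = 0.805 m; q_3 = 0.25 × 0.41 × 0.805 = 0.08251 m³/s
w_4 = (4.25 − 1.32)/2 = 1.465 m; q_4 = 0.25 × 0.40 × 1.465 = 0.1465 m³/s
w_5 = (4.71 − 2.14)/2 = 1.285 m; q_5 = 0.26 × 0.43 × 1.285 = 0.1437 m³/s
w_6 = (6.83 − 4.25)/2 = 1.29 m; q_6 = 0.33 × 0.58 × 1.29 = 0.2469 m³/s
w_7 = (7.46 − 4.71)/2 = 1.375 m; q_7 = 0.17 × 0.21 × 1.375 = 0.04909 m³/s
Stations 1, 8 contribute zero (depth or velocity is 0).
Q = Σ qᵢ = 0.6950 m³/s
= 0.6950 × 3600 = 2502 m³/h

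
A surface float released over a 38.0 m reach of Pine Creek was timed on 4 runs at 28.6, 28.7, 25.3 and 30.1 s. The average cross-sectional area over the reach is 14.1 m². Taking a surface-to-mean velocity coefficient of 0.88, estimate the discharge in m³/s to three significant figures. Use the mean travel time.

16.7 m³/s

t̄ = (28.6 + 28.7 + 25.3 + 30.1) / 4 = 28.175 s
v_surface = L / t̄ = 38.0 / 28.175 = 1.349 m/s
v_mean = 0.88 × 1.349 = 1.187 m/s
Q = A × v_mean = 14.1 × 1.187 = 16.73 m³/s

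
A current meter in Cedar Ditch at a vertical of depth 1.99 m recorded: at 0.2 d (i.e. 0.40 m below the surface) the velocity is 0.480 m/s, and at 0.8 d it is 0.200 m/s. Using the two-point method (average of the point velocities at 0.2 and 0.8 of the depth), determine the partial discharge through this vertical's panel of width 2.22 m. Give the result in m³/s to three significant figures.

v̄ = (0.480 + 0.200) / 2 = 0.3400 m/s
q = v̄ × d × w = 0.3400 × 1.99 × 2.22 = 1.502 m³/s

1.50 m³/s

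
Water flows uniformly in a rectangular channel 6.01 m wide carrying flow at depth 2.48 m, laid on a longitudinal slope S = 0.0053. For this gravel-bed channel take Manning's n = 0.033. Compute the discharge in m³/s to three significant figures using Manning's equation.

40.3 m³/s

A = b·y = 6.01 × 2.48 = 14.90 m²
P = b + 2y = 6.01 + 2×2.48 = 10.97 m
R = A/P = 14.90/10.97 = 1.359 m
Q = (1/n)·A·R^(2/3)·S^(1/2) = (1/0.033) × 14.90 × 1.359^(2/3) × 0.0053^(1/2) = 40.34 m³/s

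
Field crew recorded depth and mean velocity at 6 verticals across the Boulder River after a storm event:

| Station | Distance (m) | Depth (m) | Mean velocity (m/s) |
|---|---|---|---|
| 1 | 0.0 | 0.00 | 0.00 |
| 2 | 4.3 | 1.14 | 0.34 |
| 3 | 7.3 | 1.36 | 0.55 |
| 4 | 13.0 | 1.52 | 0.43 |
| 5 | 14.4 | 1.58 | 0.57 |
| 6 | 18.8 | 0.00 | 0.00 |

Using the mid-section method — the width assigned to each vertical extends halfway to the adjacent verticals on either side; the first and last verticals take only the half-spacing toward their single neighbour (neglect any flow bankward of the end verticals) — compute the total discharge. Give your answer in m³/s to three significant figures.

9.60 m³/s

w_2 = (7.3 − 0.0)/2 = 3.65 m; q_2 = 0.34 × 1.14 × 3.65 = 1.415 m³/s
w_3 = (13.0 − 4.3)/2 = 4.35 m; q_3 = 0.55 × 1.36 × 4.35 = 3.254 m³/s
w_4 = (14.4 − 7.3)/2 = 3.55 m; q_4 = 0.43 × 1.52 × 3.55 = 2.320 m³/s
w_5 = (18.8 − 13.0)/2 = 2.9 m; q_5 = 0.57 × 1.58 × 2.9 = 2.612 m³/s
Stations 1, 6 contribute zero (depth or velocity is 0).
Q = Σ qᵢ = 9.601 m³/s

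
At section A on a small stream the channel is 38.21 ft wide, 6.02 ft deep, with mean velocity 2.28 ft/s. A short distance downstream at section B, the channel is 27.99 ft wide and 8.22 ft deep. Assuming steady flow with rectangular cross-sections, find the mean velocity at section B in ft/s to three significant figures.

Q = A₁V₁ = (38.21×6.02) × 2.28 = 524.5 ft³/s
A₂ = 27.99 × 8.22 = 230.1 ft²
V₂ = Q/A₂ = 524.5/230.1 = 2.279 ft/s

2.28 ft/s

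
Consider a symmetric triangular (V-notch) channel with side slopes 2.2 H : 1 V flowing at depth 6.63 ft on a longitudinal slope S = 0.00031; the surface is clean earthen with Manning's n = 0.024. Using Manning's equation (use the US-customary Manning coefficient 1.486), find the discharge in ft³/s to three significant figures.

220 ft³/s

A = z·y² = 2.2×6.63² = 96.71 ft²
P = 2y√(1+z²) = 2×6.63×√(1+2.2²) = 32.04 ft
R = A/P = 96.71/32.04 = 3.018 ft
Q = (1.486/n)·A·R^(2/3)·S^(1/2) = (1.486/0.024) × 96.71 × 3.018^(2/3) × 0.00031^(1/2) = 220.2 ft³/s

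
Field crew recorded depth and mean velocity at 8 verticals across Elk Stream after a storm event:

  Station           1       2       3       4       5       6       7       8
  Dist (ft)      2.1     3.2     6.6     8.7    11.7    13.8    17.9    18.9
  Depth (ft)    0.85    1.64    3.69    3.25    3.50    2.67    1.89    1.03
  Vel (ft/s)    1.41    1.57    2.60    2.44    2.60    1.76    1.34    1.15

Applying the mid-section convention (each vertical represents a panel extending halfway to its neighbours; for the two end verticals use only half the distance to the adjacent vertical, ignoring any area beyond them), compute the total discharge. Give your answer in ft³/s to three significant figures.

w_1 = (3.2 − 2.1)/2 = 0.55 ft; q_1 = 1.41 × 0.85 × 0.55 = 0.6592 ft³/s
w_2 = (6.6 − 2.1)/2 = 2.25 ft; q_2 = 1.57 × 1.64 × 2.25 = 5.793 ft³/s
w_3 = (8.7 − 3.2)/2 = 2.75 ft; q_3 = 2.60 × 3.69 × 2.75 = 26.38 ft³/s
w_4 = (11.7 − 6.6)/2 = 2.55 ft; q_4 = 2.44 × 3.25 × 2.55 = 20.22 ft³/s
w_5 = (13.8 − 8.7)/2 = 2.55 ft; q_5 = 2.60 × 3.50 × 2.55 = 23.21 ft³/s
w_6 = (17.9 − 11.7)/2 = 3.1 ft; q_6 = 1.76 × 2.67 × 3.1 = 14.57 ft³/s
w_7 = (18.9 − 13.8)/2 = 2.55 ft; q_7 = 1.34 × 1.89 × 2.55 = 6.458 ft³/s
w_8 = (18.9 − 17.9)/2 = 0.5 ft; q_8 = 1.15 × 1.03 × 0.5 = 0.5923 ft³/s
Q = Σ qᵢ = 97.88 ft³/s

97.9 ft³/s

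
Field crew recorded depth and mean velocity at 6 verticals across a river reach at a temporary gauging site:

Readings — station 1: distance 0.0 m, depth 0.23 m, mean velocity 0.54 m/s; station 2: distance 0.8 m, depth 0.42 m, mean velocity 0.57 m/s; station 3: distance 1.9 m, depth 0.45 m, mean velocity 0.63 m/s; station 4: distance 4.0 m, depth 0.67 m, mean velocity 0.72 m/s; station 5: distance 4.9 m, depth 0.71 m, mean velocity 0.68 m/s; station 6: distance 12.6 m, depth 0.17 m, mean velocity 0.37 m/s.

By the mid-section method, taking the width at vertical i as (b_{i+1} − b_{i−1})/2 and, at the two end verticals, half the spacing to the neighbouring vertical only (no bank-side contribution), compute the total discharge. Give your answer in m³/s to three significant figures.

w_1 = (0.8 − 0.0)/2 = 0.4 m; q_1 = 0.54 × 0.23 × 0.4 = 0.04968 m³/s
w_2 = (1.9 − 0.0)/2 = 0.95 m; q_2 = 0.57 × 0.42 × 0.95 = 0.2274 m³/s
w_3 = (4.0 − 0.8)/2 = 1.6 m; q_3 = 0.63 × 0.45 × 1.6 = 0.4536 m³/s
w_4 = (4.9 − 1.9)/2 = 1.5 m; q_4 = 0.72 × 0.67 × 1.5 = 0.7236 m³/s
w_5 = (12.6 − 4.0)/2 = 4.3 m; q_5 = 0.68 × 0.71 × 4.3 = 2.076 m³/s
w_6 = (12.6 − 4.9)/2 = 3.85 m; q_6 = 0.37 × 0.17 × 3.85 = 0.2422 m³/s
Q = Σ qᵢ = 3.773 m³/s

3.77 m³/s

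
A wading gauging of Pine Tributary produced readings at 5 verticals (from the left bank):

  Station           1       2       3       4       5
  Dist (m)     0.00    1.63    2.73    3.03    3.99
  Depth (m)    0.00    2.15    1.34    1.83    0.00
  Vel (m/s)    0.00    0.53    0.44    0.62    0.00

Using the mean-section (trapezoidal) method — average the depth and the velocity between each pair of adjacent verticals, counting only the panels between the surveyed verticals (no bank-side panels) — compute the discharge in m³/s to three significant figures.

1.92 m³/s

Panel 1-2: Δb = 1.63 m, d̄ = (0.00+2.15)/2 = 1.075, v̄ = (0.00+0.53)/2 = 0.265 → q = 1.63×1.075×0.265 = 0.4643 m³/s
Panel 2-3: Δb = 1.1 m, d̄ = (2.15+1.34)/2 = 1.745, v̄ = (0.53+0.44)/2 = 0.485 → q = 1.1×1.745×0.485 = 0.9310 m³/s
Panel 3-4: Δb = 0.3 m, d̄ = (1.34+1.83)/2 = 1.585, v̄ = (0.44+0.62)/2 = 0.53 → q = 0.3×1.585×0.53 = 0.2520 m³/s
Panel 4-5: Δb = 0.96 m, d̄ = (1.83+0.00)/2 = 0.915, v̄ = (0.62+0.00)/2 = 0.31 → q = 0.96×0.915×0.31 = 0.2723 m³/s
Q = Σ q = 1.920 m³/s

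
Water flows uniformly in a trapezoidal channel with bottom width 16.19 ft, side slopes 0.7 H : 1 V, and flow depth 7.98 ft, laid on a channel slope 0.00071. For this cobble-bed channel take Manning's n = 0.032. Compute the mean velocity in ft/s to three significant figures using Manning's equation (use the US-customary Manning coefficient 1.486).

A = (b + z·y)·y = (16.19 + 0.7×7.98)×7.98 = 173.8 ft²
P = b + 2y√(1+z²) = 16.19 + 2×7.98×√(1+0.7²) = 35.67 ft
R = A/P = 173.8/35.67 = 4.871 ft
Q = (1.486/n)·A·R^(2/3)·S^(1/2) = (1.486/0.032) × 173.8 × 4.871^(2/3) × 0.00071^(1/2) = 617.9 ft³/s
V = Q/A = 617.9/173.8 = 3.556 ft/s

3.56 ft/s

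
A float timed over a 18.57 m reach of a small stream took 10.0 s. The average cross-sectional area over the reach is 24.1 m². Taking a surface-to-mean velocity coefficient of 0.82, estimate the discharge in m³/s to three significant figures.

v_surface = L / t̄ = 18.57 / 10 = 1.857 m/s
v_mean = 0.82 × 1.857 = 1.523 m/s
Q = A × v_mean = 24.1 × 1.523 = 36.70 m³/s

36.7 m³/s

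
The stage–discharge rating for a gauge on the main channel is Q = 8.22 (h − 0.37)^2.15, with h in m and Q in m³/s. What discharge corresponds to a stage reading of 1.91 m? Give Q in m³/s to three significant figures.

20.8 m³/s

Q = 8.22 × (1.91 − 0.37)^2.15 = 8.22 × 1.54^2.15 = 20.80 m³/s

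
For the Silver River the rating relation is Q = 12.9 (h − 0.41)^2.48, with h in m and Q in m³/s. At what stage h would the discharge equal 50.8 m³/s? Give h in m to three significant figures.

h − h₀ = (Q/C)^(1/b) = (50.8/12.9)^(1/2.48) = 1.738 m
h = 0.41 + 1.738 = 2.148 m

2.15 m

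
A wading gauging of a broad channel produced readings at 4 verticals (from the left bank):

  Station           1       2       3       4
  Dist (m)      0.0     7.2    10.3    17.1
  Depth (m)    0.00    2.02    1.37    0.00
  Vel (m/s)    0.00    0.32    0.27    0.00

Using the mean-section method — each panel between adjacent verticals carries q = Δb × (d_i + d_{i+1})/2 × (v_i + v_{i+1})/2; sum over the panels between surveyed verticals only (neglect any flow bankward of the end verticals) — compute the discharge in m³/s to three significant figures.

3.34 m³/s

Panel 1-2: Δb = 7.2 m, d̄ = (0.00+2.02)/2 = 1.01, v̄ = (0.00+0.32)/2 = 0.16 → q = 7.2×1.01×0.16 = 1.164 m³/s
Panel 2-3: Δb = 3.1 m, d̄ = (2.02+1.37)/2 = 1.695, v̄ = (0.32+0.27)/2 = 0.295 → q = 3.1×1.695×0.295 = 1.550 m³/s
Panel 3-4: Δb = 6.8 m, d̄ = (1.37+0.00)/2 = 0.685, v̄ = (0.27+0.00)/2 = 0.135 → q = 6.8×0.685×0.135 = 0.6288 m³/s
Q = Σ q = 3.342 m³/s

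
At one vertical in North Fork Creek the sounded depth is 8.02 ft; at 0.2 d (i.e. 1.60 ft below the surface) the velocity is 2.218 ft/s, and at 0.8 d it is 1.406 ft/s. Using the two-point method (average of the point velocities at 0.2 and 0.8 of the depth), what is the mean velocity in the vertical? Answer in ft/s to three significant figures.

v̄ = (2.218 + 1.406) / 2 = 1.812 ft/s

1.81 ft/s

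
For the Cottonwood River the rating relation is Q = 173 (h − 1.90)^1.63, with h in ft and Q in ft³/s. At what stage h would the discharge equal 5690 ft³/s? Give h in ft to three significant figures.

h − h₀ = (Q/C)^(1/b) = (5690/173)^(1/1.63) = 8.525 ft
h = 1.90 + 8.525 = 10.43 ft

10.4 ft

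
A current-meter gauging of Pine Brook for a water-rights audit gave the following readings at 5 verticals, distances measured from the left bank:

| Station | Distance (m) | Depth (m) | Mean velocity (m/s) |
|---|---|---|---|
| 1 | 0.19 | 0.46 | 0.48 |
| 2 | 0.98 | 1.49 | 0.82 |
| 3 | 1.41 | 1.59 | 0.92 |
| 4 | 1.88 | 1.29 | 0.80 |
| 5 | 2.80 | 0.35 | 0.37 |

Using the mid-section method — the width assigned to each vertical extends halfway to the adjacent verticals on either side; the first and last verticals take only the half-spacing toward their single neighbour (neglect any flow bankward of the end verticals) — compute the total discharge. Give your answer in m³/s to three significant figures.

w_1 = (0.98 − 0.19)/2 = 0.395 m; q_1 = 0.48 × 0.46 × 0.395 = 0.08722 m³/s
w_2 = (1.41 − 0.19)/2 = 0.61 m; q_2 = 0.82 × 1.49 × 0.61 = 0.7453 m³/s
w_3 = (1.88 − 0.98)/2 = 0.45 m; q_3 = 0.92 × 1.59 × 0.45 = 0.6583 m³/s
w_4 = (2.80 − 1.41)/2 = 0.695 m; q_4 = 0.80 × 1.29 × 0.695 = 0.7172 m³/s
w_5 = (2.80 − 1.88)/2 = 0.46 m; q_5 = 0.37 × 0.35 × 0.46 = 0.05957 m³/s
Q = Σ qᵢ = 2.268 m³/s

2.27 m³/s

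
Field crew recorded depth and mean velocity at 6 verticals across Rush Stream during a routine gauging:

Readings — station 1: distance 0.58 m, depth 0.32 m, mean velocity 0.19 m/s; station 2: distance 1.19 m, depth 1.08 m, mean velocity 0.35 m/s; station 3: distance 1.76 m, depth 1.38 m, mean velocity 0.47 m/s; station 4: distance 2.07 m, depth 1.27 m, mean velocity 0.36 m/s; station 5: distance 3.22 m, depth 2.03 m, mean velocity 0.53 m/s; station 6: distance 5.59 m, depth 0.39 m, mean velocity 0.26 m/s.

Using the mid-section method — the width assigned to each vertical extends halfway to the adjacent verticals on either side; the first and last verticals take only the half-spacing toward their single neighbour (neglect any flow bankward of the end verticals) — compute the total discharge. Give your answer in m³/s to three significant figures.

w_1 = (1.19 − 0.58)/2 = 0.305 m; q_1 = 0.19 × 0.32 × 0.305 = 0.01854 m³/s
w_2 = (1.76 − 0.58)/2 = 0.59 m; q_2 = 0.35 × 1.08 × 0.59 = 0.2230 m³/s
w_3 = (2.07 − 1.19)/2 = 0.44 m; q_3 = 0.47 × 1.38 × 0.44 = 0.2854 m³/s
w_4 = (3.22 − 1.76)/2 = 0.73 m; q_4 = 0.36 × 1.27 × 0.73 = 0.3338 m³/s
w_5 = (5.59 − 2.07)/2 = 1.76 m; q_5 = 0.53 × 2.03 × 1.76 = 1.894 m³/s
w_6 = (5.59 − 3.22)/2 = 1.185 m; q_6 = 0.26 × 0.39 × 1.185 = 0.1202 m³/s
Q = Σ qᵢ = 2.874 m³/s

2.87 m³/s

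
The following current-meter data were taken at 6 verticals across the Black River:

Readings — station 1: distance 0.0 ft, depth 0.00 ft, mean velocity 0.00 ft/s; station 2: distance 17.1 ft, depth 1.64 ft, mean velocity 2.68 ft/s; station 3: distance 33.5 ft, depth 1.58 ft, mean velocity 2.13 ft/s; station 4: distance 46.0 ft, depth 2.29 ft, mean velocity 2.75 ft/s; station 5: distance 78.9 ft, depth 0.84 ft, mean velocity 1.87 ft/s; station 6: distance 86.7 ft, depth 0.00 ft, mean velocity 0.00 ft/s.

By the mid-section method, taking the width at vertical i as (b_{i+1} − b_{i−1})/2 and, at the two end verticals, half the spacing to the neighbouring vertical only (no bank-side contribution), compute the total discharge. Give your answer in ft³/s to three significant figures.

297 ft³/s

w_2 = (33.5 − 0.0)/2 = 16.75 ft; q_2 = 2.68 × 1.64 × 16.75 = 73.62 ft³/s
w_3 = (46.0 − 17.1)/2 = 14.45 ft; q_3 = 2.13 × 1.58 × 14.45 = 48.63 ft³/s
w_4 = (78.9 − 33.5)/2 = 22.7 ft; q_4 = 2.75 × 2.29 × 22.7 = 143.0 ft³/s
w_5 = (86.7 − 46.0)/2 = 20.35 ft; q_5 = 1.87 × 0.84 × 20.35 = 31.97 ft³/s
Stations 1, 6 contribute zero (depth or velocity is 0).
Q = Σ qᵢ = 297.2 ft³/s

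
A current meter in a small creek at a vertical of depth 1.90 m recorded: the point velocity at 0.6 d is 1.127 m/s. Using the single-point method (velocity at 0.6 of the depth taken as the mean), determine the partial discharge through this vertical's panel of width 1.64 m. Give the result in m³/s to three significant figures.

3.51 m³/s

v̄ = v₀.₆ = 1.127 m/s
q = v̄ × d × w = 1.127 × 1.90 × 1.64 = 3.512 m³/s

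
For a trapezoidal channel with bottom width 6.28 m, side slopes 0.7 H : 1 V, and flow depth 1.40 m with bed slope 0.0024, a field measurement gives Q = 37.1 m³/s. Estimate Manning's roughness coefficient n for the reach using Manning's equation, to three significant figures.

0.0138

A = (b + z·y)·y = (6.28 + 0.7×1.40)×1.40 = 10.16 m²
P = b + 2y√(1+z²) = 6.28 + 2×1.40×√(1+0.7²) = 9.698 m
R = A/P = 10.16/9.698 = 1.048 m
n = (1/Q)·A·R^(2/3)·S^(1/2) = (1/37.1) × 10.16 × 1.032 × 0.04899 = 0.01385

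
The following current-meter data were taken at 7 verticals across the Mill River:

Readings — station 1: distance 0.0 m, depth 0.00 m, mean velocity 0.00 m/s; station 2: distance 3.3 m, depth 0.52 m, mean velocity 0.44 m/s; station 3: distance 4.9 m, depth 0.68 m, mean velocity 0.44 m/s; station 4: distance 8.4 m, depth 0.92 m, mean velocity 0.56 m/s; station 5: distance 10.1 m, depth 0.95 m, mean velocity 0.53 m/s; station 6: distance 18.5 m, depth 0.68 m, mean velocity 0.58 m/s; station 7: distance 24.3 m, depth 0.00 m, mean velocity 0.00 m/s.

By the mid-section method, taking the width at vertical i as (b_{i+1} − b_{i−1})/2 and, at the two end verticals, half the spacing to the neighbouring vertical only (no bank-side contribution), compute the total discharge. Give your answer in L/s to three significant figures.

w_2 = (4.9 − 0.0)/2 = 2.45 m; q_2 = 0.44 × 0.52 × 2.45 = 0.5606 m³/s
w_3 = (8.4 − 3.3)/2 = 2.55 m; q_3 = 0.44 × 0.68 × 2.55 = 0.7630 m³/s
w_4 = (10.1 − 4.9)/2 = 2.6 m; q_4 = 0.56 × 0.92 × 2.6 = 1.340 m³/s
w_5 = (18.5 − 8.4)/2 = 5.05 m; q_5 = 0.53 × 0.95 × 5.05 = 2.543 m³/s
w_6 = (24.3 − 10.1)/2 = 7.1 m; q_6 = 0.58 × 0.68 × 7.1 = 2.800 m³/s
Stations 1, 7 contribute zero (depth or velocity is 0).
Q = Σ qᵢ = 8.006 m³/s
= 8.006 × 1000 = 8006 L/s

8010 L/s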